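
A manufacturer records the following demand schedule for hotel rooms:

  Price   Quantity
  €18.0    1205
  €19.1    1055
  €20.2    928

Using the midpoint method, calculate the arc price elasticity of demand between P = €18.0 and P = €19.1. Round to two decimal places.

-2.24

At P = 18.0, Q = 1205; at P = 19.1, Q = 1055.
ΔQ = -150, ΔP = 1.1. Midpoints: P̄ = 18.55, Q̄ = 1130.0.
ε = (ΔQ/ΔP)(P̄/Q̄) = (-150/1.1)(18.55/1130.0).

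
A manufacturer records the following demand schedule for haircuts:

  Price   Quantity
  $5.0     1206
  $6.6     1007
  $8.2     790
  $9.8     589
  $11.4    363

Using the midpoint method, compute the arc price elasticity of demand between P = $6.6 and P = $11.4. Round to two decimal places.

At P = 6.6, Q = 1007; at P = 11.4, Q = 363.
ΔQ = -644, ΔP = 4.8. Midpoints: P̄ = 9.00, Q̄ = 685.0.
ε = (ΔQ/ΔP)(P̄/Q̄) = (-644/4.8)(9.00/685.0).

-1.76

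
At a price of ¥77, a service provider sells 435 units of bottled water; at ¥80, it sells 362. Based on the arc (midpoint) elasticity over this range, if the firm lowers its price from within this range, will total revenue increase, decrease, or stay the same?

increase

Arc ε = (-73/3)(78.50/398.5) ≈ -4.793.
|ε| = 4.79 > 1, so demand is elastic. A price cut therefore raises total revenue.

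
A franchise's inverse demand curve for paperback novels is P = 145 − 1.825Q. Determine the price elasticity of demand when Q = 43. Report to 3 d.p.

At Q = 43, P = 145 − 1.825(43) = 66.53.
dP/dQ = −1.825, so dQ/dP = 1/(−1.825) = -0.548.
ε = (dQ/dP)(P/Q) = (-0.548)(66.53/43).

-0.848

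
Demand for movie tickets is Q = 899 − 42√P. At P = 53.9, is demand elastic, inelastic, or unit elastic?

inelastic

Q = 590.650, dQ/dP = -2.860.
ε = (dQ/dP)(P/Q) ≈ -0.261.
|ε| = 0.26 < 1.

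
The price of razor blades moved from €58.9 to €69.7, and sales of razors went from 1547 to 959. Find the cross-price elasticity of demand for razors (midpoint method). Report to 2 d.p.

ΔQ_x = 959 − 1547 = -588; ΔP_y = 69.7 − 58.9 = 10.8.
Midpoints: P̄_y = 64.30, Q̄_x = 1253.0.
ε_xy = (ΔQ_x/ΔP_y)(P̄_y/Q̄_x) = (-588/10.8)(64.30/1253.0).
ε_xy < 0, so the goods are complements.

-2.79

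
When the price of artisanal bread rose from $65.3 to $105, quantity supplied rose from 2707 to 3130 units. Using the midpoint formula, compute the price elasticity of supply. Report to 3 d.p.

0.311

ΔQ = 3130 − 2707 = 423; ΔP = 105 − 65.3 = 39.7.
Midpoints: P̄ = 85.15, Q̄ = 2918.5.
ε_s = (ΔQ/ΔP)(P̄/Q̄) = (423/39.7)(85.15/2918.5).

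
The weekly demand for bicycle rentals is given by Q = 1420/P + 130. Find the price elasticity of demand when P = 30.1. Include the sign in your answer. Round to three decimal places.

At P = 30.1, Q = 177.176.
dQ/dP = −1420/P² = -1.567.
ε = (dQ/dP)(P/Q) = (-1.567)(30.1/177.176).

-0.266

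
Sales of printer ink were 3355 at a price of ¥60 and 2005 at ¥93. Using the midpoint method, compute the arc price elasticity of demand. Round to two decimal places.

-1.17

ΔQ = 2005 − 3355 = -1350; ΔP = 93 − 60 = 33.
Midpoints: P̄ = 76.50, Q̄ = 2680.0.
ε = (ΔQ/ΔP)(P̄/Q̄) = (-1350/33)(76.50/2680.0).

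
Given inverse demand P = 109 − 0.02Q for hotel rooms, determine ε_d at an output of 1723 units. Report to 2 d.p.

-2.16

At Q = 1723, P = 109 − 0.02(1723) = 74.54.
dP/dQ = −0.02, so dQ/dP = 1/(−0.02) = -50.000.
ε = (dQ/dP)(P/Q) = (-50.000)(74.54/1723).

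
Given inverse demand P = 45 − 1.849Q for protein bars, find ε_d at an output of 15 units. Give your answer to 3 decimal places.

-0.622

At Q = 15, P = 45 − 1.849(15) = 17.27.
dP/dQ = −1.849, so dQ/dP = 1/(−1.849) = -0.541.
ε = (dQ/dP)(P/Q) = (-0.541)(17.27/15).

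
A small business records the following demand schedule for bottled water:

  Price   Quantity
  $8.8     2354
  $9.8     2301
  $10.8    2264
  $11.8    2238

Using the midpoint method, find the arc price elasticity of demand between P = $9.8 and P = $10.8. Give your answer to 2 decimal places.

At P = 9.8, Q = 2301; at P = 10.8, Q = 2264.
ΔQ = -37, ΔP = 1.0. Midpoints: P̄ = 10.30, Q̄ = 2282.5.
ε = (ΔQ/ΔP)(P̄/Q̄) = (-37/1.0)(10.30/2282.5).

-0.17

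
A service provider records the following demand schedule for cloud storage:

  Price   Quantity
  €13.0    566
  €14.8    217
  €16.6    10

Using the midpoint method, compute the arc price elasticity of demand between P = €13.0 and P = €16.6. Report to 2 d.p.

At P = 13.0, Q = 566; at P = 16.6, Q = 10.
ΔQ = -556, ΔP = 3.6. Midpoints: P̄ = 14.80, Q̄ = 288.0.
ε = (ΔQ/ΔP)(P̄/Q̄) = (-556/3.6)(14.80/288.0).

-7.94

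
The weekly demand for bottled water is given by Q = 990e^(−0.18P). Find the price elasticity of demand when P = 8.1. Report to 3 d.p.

-1.458

At P = 8.1, Q = 230.374.
dQ/dP = −0.18·990e^(−0.18P) = −0.18Q = -41.467.
ε = (dQ/dP)(P/Q) = (-41.467)(8.1/230.374).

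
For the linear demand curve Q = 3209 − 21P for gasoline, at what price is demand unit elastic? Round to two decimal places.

76.40

For linear demand Q = a − bP, ε = −bP/(a − bP). |ε| = 1 when bP = a − bP, i.e. P = a/(2b).
P = 3209/(2·21) = 3209/42 = 76.4048.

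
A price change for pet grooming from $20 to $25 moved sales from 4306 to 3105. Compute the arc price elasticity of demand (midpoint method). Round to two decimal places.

-1.46

ΔQ = 3105 − 4306 = -1201; ΔP = 25 − 20 = 5.
Midpoints: P̄ = 22.50, Q̄ = 3705.5.
ε = (ΔQ/ΔP)(P̄/Q̄) = (-1201/5)(22.50/3705.5).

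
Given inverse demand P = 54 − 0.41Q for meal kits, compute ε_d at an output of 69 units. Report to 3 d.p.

At Q = 69, P = 54 − 0.41(69) = 25.71.
dP/dQ = −0.41, so dQ/dP = 1/(−0.41) = -2.439.
ε = (dQ/dP)(P/Q) = (-2.439)(25.71/69).

-0.909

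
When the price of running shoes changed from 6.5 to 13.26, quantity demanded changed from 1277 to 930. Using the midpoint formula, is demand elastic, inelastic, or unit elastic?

inelastic

Arc ε ≈ -0.460.
|ε| = 0.46 < 1.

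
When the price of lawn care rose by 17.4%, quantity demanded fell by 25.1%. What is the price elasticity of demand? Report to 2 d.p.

ε = %ΔQ / %ΔP = (-25.1)/(17.4) = -1.443.

-1.44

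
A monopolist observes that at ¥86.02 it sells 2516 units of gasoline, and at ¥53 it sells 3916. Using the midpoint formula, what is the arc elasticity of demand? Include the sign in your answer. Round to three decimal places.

ΔQ = 3916 − 2516 = 1400; ΔP = 53 − 86.02 = -33.02.
Midpoints: P̄ = 69.51, Q̄ = 3216.0.
ε = (ΔQ/ΔP)(P̄/Q̄) = (1400/-33.02)(69.51/3216.0).

-0.916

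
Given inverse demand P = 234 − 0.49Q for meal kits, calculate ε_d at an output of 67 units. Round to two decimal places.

At Q = 67, P = 234 − 0.49(67) = 201.17.
dP/dQ = −0.49, so dQ/dP = 1/(−0.49) = -2.041.
ε = (dQ/dP)(P/Q) = (-2.041)(201.17/67).

-6.13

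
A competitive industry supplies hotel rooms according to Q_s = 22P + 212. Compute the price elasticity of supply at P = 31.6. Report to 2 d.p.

0.77

At P = 31.6, Q_s = 907.20.
dQ_s/dP = 22.
ε_s = (dQ_s/dP)(P/Q_s) = (22)(31.6/907.20).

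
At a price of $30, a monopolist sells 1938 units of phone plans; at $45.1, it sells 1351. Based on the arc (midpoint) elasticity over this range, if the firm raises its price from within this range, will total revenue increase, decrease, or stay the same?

Arc ε = (-587/15.1)(37.55/1644.5) ≈ -0.888.
|ε| = 0.89 < 1, so demand is inelastic. A price rise therefore raises total revenue.

increase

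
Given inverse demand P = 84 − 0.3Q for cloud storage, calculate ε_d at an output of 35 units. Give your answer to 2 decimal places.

-7.00

At Q = 35, P = 84 − 0.3(35) = 73.50.
dP/dQ = −0.3, so dQ/dP = 1/(−0.3) = -3.333.
ε = (dQ/dP)(P/Q) = (-3.333)(73.50/35).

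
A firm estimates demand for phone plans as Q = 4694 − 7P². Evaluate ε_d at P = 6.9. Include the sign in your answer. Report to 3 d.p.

At P = 6.9, Q = 4360.730.
dQ/dP = −14P = -96.600.
ε = (dQ/dP)(P/Q) = (-96.600)(6.9/4360.730).

-0.153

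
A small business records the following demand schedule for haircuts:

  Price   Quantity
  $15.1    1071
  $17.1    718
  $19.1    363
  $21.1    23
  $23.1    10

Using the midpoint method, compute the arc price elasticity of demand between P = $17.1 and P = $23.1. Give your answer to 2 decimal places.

-6.52

At P = 17.1, Q = 718; at P = 23.1, Q = 10.
ΔQ = -708, ΔP = 6.0. Midpoints: P̄ = 20.10, Q̄ = 364.0.
ε = (ΔQ/ΔP)(P̄/Q̄) = (-708/6.0)(20.10/364.0).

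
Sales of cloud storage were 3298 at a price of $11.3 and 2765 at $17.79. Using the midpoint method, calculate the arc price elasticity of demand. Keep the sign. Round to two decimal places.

-0.39

ΔQ = 2765 − 3298 = -533; ΔP = 17.79 − 11.3 = 6.49.
Midpoints: P̄ = 14.54, Q̄ = 3031.5.
ε = (ΔQ/ΔP)(P̄/Q̄) = (-533/6.49)(14.54/3031.5).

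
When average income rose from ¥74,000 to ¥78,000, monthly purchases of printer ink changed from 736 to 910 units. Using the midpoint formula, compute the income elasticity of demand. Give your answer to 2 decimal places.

4.02

ΔQ = 174, ΔI = 4000. Midpoints: Ī = 76,000, Q̄ = 823.0.
ε_I = (ΔQ/ΔI)(Ī/Q̄) = (174/4000)(76000/823.0).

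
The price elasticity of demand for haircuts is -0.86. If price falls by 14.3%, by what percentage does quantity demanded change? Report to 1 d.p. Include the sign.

%ΔQ ≈ ε × %ΔP = (-0.86)(-14.3%) = 12.30%.

12.3%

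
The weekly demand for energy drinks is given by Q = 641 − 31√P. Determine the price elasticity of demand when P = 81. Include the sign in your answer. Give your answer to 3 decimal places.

At P = 81, Q = 362.
dQ/dP = −31/(2√P) = -1.722.
ε = (dQ/dP)(P/Q) = (-1.722)(81/362).
|ε| < 1, so demand is inelastic at this price.

-0.385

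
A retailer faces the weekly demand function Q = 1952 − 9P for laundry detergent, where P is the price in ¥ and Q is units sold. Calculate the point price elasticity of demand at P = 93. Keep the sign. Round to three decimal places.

At P = 93, Q = 1115.
dQ/dP = −9.
ε = (dQ/dP)(P/Q) = (-9)(93/1115).

-0.751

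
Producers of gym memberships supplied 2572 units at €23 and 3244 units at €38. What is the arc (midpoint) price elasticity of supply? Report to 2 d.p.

ΔQ = 3244 − 2572 = 672; ΔP = 38 − 23 = 15.
Midpoints: P̄ = 30.50, Q̄ = 2908.0.
ε_s = (ΔQ/ΔP)(P̄/Q̄) = (672/15)(30.50/2908.0).

0.47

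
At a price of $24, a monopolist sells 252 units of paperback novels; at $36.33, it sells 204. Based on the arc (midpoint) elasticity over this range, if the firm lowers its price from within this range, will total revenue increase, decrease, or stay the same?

Arc ε = (-48/12.33)(30.16/228.0) ≈ -0.515.
|ε| = 0.52 < 1, so demand is inelastic. A price cut therefore reduces total revenue.

decrease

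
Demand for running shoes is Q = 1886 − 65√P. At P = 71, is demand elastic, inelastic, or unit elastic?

Q = 1338.300, dQ/dP = -3.857.
ε = (dQ/dP)(P/Q) ≈ -0.205.
|ε| = 0.20 < 1.

inelastic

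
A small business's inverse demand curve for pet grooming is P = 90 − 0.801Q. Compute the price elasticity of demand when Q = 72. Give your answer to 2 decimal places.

-0.56

At Q = 72, P = 90 − 0.801(72) = 32.33.
dP/dQ = −0.801, so dQ/dP = 1/(−0.801) = -1.248.
ε = (dQ/dP)(P/Q) = (-1.248)(32.33/72).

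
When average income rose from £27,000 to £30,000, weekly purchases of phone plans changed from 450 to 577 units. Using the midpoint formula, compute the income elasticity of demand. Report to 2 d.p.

2.35

ΔQ = 127, ΔI = 3000. Midpoints: Ī = 28,500, Q̄ = 513.5.
ε_I = (ΔQ/ΔI)(Ī/Q̄) = (127/3000)(28500/513.5).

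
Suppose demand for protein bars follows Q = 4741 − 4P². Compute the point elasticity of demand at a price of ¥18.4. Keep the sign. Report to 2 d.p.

At P = 18.4, Q = 3386.760.
dQ/dP = −8P = -147.200.
ε = (dQ/dP)(P/Q) = (-147.200)(18.4/3386.760).
|ε| < 1, so demand is inelastic at this price.

-0.80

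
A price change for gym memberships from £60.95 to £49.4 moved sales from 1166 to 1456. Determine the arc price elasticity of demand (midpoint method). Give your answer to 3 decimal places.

ΔQ = 1456 − 1166 = 290; ΔP = 49.4 − 60.95 = -11.55.
Midpoints: P̄ = 55.17, Q̄ = 1311.0.
ε = (ΔQ/ΔP)(P̄/Q̄) = (290/-11.55)(55.17/1311.0).

-1.057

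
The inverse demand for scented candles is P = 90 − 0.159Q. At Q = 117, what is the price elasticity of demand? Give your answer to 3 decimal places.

At Q = 117, P = 90 − 0.159(117) = 71.40.
dP/dQ = −0.159, so dQ/dP = 1/(−0.159) = -6.289.
ε = (dQ/dP)(P/Q) = (-6.289)(71.40/117).

-3.838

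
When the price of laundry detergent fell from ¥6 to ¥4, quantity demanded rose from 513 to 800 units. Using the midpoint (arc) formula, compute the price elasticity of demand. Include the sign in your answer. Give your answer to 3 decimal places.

ΔQ = 800 − 513 = 287; ΔP = 4 − 6 = -2.
Midpoints: P̄ = 5.00, Q̄ = 656.5.
ε = (ΔQ/ΔP)(P̄/Q̄) = (287/-2)(5.00/656.5).

-1.093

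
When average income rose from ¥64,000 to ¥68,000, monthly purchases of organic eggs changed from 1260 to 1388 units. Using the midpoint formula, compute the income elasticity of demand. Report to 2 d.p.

1.60

ΔQ = 128, ΔI = 4000. Midpoints: Ī = 66,000, Q̄ = 1324.0.
ε_I = (ΔQ/ΔI)(Ī/Q̄) = (128/4000)(66000/1324.0).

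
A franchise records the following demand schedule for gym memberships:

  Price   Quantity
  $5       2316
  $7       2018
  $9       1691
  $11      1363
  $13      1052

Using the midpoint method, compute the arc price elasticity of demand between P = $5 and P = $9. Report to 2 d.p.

At P = 5, Q = 2316; at P = 9, Q = 1691.
ΔQ = -625, ΔP = 4. Midpoints: P̄ = 7.00, Q̄ = 2003.5.
ε = (ΔQ/ΔP)(P̄/Q̄) = (-625/4)(7.00/2003.5).

-0.55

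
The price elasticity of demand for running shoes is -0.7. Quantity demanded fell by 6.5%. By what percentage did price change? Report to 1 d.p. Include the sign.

%ΔP ≈ %ΔQ / ε = (-6.5%)/(-0.7) = 9.29%.

9.3%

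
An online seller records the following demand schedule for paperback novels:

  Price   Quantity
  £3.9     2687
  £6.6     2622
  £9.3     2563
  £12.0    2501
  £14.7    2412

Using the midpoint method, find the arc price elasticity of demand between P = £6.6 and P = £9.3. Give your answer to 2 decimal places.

-0.07

At P = 6.6, Q = 2622; at P = 9.3, Q = 2563.
ΔQ = -59, ΔP = 2.7. Midpoints: P̄ = 7.95, Q̄ = 2592.5.
ε = (ΔQ/ΔP)(P̄/Q̄) = (-59/2.7)(7.95/2592.5).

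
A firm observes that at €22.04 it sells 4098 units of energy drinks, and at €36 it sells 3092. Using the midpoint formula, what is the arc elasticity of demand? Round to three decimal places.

-0.582

ΔQ = 3092 − 4098 = -1006; ΔP = 36 − 22.04 = 13.96.
Midpoints: P̄ = 29.02, Q̄ = 3595.0.
ε = (ΔQ/ΔP)(P̄/Q̄) = (-1006/13.96)(29.02/3595.0).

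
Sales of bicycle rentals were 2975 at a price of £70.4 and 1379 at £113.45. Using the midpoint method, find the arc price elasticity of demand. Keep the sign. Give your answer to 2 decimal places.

-1.57

ΔQ = 1379 − 2975 = -1596; ΔP = 113.45 − 70.4 = 43.05.
Midpoints: P̄ = 91.93, Q̄ = 2177.0.
ε = (ΔQ/ΔP)(P̄/Q̄) = (-1596/43.05)(91.93/2177.0).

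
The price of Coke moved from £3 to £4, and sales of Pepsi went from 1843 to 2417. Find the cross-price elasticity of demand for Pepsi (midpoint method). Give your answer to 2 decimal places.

0.94

ΔQ_x = 2417 − 1843 = 574; ΔP_y = 4 − 3 = 1.
Midpoints: P̄_y = 3.50, Q̄_x = 2130.0.
ε_xy = (ΔQ_x/ΔP_y)(P̄_y/Q̄_x) = (574/1)(3.50/2130.0).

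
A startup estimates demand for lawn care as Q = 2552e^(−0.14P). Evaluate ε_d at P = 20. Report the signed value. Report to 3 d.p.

At P = 20, Q = 155.187.
dQ/dP = −0.14·2552e^(−0.14P) = −0.14Q = -21.726.
ε = (dQ/dP)(P/Q) = (-21.726)(20/155.187).
|ε| > 1, so demand is elastic at this price.

-2.800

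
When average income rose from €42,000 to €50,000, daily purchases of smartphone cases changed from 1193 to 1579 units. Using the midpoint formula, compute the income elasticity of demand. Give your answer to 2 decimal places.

ΔQ = 386, ΔI = 8000. Midpoints: Ī = 46,000, Q̄ = 1386.0.
ε_I = (ΔQ/ΔI)(Ī/Q̄) = (386/8000)(46000/1386.0).

1.60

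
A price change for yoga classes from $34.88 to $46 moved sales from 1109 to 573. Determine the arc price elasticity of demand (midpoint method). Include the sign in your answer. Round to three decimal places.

ΔQ = 573 − 1109 = -536; ΔP = 46 − 34.88 = 11.12.
Midpoints: P̄ = 40.44, Q̄ = 841.0.
ε = (ΔQ/ΔP)(P̄/Q̄) = (-536/11.12)(40.44/841.0).

-2.318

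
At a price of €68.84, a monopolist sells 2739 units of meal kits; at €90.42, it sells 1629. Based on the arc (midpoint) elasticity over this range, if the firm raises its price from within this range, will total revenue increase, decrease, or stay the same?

decrease

Arc ε = (-1110/21.58)(79.63/2184.0) ≈ -1.875.
|ε| = 1.88 > 1, so demand is elastic. A price rise therefore reduces total revenue.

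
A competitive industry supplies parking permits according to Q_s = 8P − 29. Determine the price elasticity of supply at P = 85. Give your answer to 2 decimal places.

At P = 85, Q_s = 651.
dQ_s/dP = 8.
ε_s = (dQ_s/dP)(P/Q_s) = (8)(85/651).

1.04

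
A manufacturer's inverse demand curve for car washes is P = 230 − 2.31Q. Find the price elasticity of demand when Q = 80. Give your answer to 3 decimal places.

-0.245

At Q = 80, P = 230 − 2.31(80) = 45.20.
dP/dQ = −2.31, so dQ/dP = 1/(−2.31) = -0.433.
ε = (dQ/dP)(P/Q) = (-0.433)(45.20/80).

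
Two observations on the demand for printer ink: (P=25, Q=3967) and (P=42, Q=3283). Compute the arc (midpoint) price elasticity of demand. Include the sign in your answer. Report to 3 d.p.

ΔQ = 3283 − 3967 = -684; ΔP = 42 − 25 = 17.
Midpoints: P̄ = 33.50, Q̄ = 3625.0.
ε = (ΔQ/ΔP)(P̄/Q̄) = (-684/17)(33.50/3625.0).

-0.372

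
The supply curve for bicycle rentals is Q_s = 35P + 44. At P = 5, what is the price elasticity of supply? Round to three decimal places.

0.799

At P = 5, Q_s = 219.
dQ_s/dP = 35.
ε_s = (dQ_s/dP)(P/Q_s) = (35)(5/219).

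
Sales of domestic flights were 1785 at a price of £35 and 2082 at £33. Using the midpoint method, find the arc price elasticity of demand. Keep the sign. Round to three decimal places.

ΔQ = 2082 − 1785 = 297; ΔP = 33 − 35 = -2.
Midpoints: P̄ = 34.00, Q̄ = 1933.5.
ε = (ΔQ/ΔP)(P̄/Q̄) = (297/-2)(34.00/1933.5).

-2.611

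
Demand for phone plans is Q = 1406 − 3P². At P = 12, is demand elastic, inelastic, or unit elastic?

Q = 974, dQ/dP = -72.
ε = (dQ/dP)(P/Q) ≈ -0.887.
|ε| = 0.89 < 1.

inelastic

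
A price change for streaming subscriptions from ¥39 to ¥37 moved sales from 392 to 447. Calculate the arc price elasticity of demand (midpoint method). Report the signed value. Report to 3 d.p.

-2.491

ΔQ = 447 − 392 = 55; ΔP = 37 − 39 = -2.
Midpoints: P̄ = 38.00, Q̄ = 419.5.
ε = (ΔQ/ΔP)(P̄/Q̄) = (55/-2)(38.00/419.5).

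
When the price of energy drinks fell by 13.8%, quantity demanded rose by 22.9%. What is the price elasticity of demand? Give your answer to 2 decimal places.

-1.66

ε = %ΔQ / %ΔP = (22.9)/(-13.8) = -1.659.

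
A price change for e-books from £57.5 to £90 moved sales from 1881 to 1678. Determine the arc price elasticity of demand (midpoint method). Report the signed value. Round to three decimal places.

-0.259

ΔQ = 1678 − 1881 = -203; ΔP = 90 − 57.5 = 32.5.
Midpoints: P̄ = 73.75, Q̄ = 1779.5.
ε = (ΔQ/ΔP)(P̄/Q̄) = (-203/32.5)(73.75/1779.5).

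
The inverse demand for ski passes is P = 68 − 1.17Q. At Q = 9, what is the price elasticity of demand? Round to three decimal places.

At Q = 9, P = 68 − 1.17(9) = 57.47.
dP/dQ = −1.17, so dQ/dP = 1/(−1.17) = -0.855.
ε = (dQ/dP)(P/Q) = (-0.855)(57.47/9).

-5.458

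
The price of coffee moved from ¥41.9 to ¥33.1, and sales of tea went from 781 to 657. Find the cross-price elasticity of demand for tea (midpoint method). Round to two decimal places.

ΔQ_x = 657 − 781 = -124; ΔP_y = 33.1 − 41.9 = -8.8.
Midpoints: P̄_y = 37.50, Q̄_x = 719.0.
ε_xy = (ΔQ_x/ΔP_y)(P̄_y/Q̄_x) = (-124/-8.8)(37.50/719.0).

0.73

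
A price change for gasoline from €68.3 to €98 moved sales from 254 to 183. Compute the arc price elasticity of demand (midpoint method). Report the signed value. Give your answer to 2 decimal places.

ΔQ = 183 − 254 = -71; ΔP = 98 − 68.3 = 29.7.
Midpoints: P̄ = 83.15, Q̄ = 218.5.
ε = (ΔQ/ΔP)(P̄/Q̄) = (-71/29.7)(83.15/218.5).

-0.91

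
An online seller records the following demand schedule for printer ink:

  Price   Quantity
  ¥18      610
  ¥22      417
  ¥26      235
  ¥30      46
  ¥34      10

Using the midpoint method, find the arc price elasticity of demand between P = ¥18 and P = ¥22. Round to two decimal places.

At P = 18, Q = 610; at P = 22, Q = 417.
ΔQ = -193, ΔP = 4. Midpoints: P̄ = 20.00, Q̄ = 513.5.
ε = (ΔQ/ΔP)(P̄/Q̄) = (-193/4)(20.00/513.5).

-1.88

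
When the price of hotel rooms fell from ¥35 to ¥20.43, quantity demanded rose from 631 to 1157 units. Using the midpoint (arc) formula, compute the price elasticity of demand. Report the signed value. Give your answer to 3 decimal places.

ΔQ = 1157 − 631 = 526; ΔP = 20.43 − 35 = -14.57.
Midpoints: P̄ = 27.71, Q̄ = 894.0.
ε = (ΔQ/ΔP)(P̄/Q̄) = (526/-14.57)(27.71/894.0).

-1.119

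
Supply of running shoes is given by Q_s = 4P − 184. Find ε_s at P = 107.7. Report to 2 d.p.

1.75

At P = 107.7, Q_s = 246.80.
dQ_s/dP = 4.
ε_s = (dQ_s/dP)(P/Q_s) = (4)(107.7/246.80).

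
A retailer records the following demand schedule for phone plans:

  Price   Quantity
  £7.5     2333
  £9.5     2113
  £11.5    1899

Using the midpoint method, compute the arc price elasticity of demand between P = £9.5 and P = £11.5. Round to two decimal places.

-0.56

At P = 9.5, Q = 2113; at P = 11.5, Q = 1899.
ΔQ = -214, ΔP = 2.0. Midpoints: P̄ = 10.50, Q̄ = 2006.0.
ε = (ΔQ/ΔP)(P̄/Q̄) = (-214/2.0)(10.50/2006.0).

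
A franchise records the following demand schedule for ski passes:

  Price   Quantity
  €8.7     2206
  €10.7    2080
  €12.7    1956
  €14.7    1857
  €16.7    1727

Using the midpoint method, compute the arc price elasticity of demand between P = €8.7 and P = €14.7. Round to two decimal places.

-0.33

At P = 8.7, Q = 2206; at P = 14.7, Q = 1857.
ΔQ = -349, ΔP = 6.0. Midpoints: P̄ = 11.70, Q̄ = 2031.5.
ε = (ΔQ/ΔP)(P̄/Q̄) = (-349/6.0)(11.70/2031.5).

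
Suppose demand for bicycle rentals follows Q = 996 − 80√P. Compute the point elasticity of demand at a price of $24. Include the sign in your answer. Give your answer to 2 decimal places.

-0.32

At P = 24, Q = 604.082.
dQ/dP = −80/(2√P) = -8.165.
ε = (dQ/dP)(P/Q) = (-8.165)(24/604.082).
|ε| < 1, so demand is inelastic at this price.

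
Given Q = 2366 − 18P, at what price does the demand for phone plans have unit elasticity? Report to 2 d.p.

65.72

For linear demand Q = a − bP, ε = −bP/(a − bP). |ε| = 1 when bP = a − bP, i.e. P = a/(2b).
P = 2366/(2·18) = 2366/36 = 65.7222.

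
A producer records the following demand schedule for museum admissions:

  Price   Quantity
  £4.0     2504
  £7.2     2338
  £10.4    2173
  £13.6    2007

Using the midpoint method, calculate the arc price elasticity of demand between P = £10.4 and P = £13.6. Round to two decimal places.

At P = 10.4, Q = 2173; at P = 13.6, Q = 2007.
ΔQ = -166, ΔP = 3.2. Midpoints: P̄ = 12.00, Q̄ = 2090.0.
ε = (ΔQ/ΔP)(P̄/Q̄) = (-166/3.2)(12.00/2090.0).

-0.30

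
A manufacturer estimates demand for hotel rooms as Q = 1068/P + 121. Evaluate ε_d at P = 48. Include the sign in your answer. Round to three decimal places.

At P = 48, Q = 143.250.
dQ/dP = −1068/P² = -0.464.
ε = (dQ/dP)(P/Q) = (-0.464)(48/143.250).

-0.155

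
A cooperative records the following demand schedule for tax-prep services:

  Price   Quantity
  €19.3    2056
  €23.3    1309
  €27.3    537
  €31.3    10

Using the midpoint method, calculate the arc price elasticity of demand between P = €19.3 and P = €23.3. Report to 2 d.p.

At P = 19.3, Q = 2056; at P = 23.3, Q = 1309.
ΔQ = -747, ΔP = 4.0. Midpoints: P̄ = 21.30, Q̄ = 1682.5.
ε = (ΔQ/ΔP)(P̄/Q̄) = (-747/4.0)(21.30/1682.5).

-2.36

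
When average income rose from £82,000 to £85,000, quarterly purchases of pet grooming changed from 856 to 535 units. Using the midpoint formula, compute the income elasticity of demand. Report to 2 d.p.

-12.85

ΔQ = -321, ΔI = 3000. Midpoints: Ī = 83,500, Q̄ = 695.5.
ε_I = (ΔQ/ΔI)(Ī/Q̄) = (-321/3000)(83500/695.5).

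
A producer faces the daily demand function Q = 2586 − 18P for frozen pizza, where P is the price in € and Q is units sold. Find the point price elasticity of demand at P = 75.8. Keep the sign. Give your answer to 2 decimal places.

-1.12

At P = 75.8, Q = 1221.600.
dQ/dP = −18.
ε = (dQ/dP)(P/Q) = (-18)(75.8/1221.600).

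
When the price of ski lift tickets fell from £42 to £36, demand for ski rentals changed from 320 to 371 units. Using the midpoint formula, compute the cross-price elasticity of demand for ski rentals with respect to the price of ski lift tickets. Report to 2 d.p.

-0.96

ΔQ_x = 371 − 320 = 51; ΔP_y = 36 − 42 = -6.
Midpoints: P̄_y = 39.00, Q̄_x = 345.5.
ε_xy = (ΔQ_x/ΔP_y)(P̄_y/Q̄_x) = (51/-6)(39.00/345.5).
ε_xy < 0, so the goods are complements.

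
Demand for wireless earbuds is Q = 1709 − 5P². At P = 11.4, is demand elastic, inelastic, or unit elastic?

elastic

Q = 1059.200, dQ/dP = -114.
ε = (dQ/dP)(P/Q) ≈ -1.227.
|ε| = 1.23 > 1.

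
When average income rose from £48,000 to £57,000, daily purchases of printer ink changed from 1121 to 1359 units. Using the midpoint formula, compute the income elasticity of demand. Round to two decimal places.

1.12

ΔQ = 238, ΔI = 9000. Midpoints: Ī = 52,500, Q̄ = 1240.0.
ε_I = (ΔQ/ΔI)(Ī/Q̄) = (238/9000)(52500/1240.0).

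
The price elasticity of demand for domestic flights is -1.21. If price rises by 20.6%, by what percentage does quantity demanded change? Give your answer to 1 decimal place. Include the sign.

%ΔQ ≈ ε × %ΔP = (-1.21)(20.6%) = -24.93%.

-24.9%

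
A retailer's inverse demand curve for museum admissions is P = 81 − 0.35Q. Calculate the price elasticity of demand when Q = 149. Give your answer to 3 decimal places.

At Q = 149, P = 81 − 0.35(149) = 28.85.
dP/dQ = −0.35, so dQ/dP = 1/(−0.35) = -2.857.
ε = (dQ/dP)(P/Q) = (-2.857)(28.85/149).

-0.553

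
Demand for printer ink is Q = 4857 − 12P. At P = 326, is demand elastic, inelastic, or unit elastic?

Q = 945, dQ/dP = -12.
ε = (dQ/dP)(P/Q) ≈ -4.140.
|ε| = 4.14 > 1.

elastic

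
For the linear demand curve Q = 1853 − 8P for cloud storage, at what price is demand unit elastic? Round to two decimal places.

For linear demand Q = a − bP, ε = −bP/(a − bP). |ε| = 1 when bP = a − bP, i.e. P = a/(2b).
P = 1853/(2·8) = 1853/16 = 115.8125.

115.81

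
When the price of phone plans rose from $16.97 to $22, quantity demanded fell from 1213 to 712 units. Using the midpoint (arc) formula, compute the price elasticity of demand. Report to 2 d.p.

ΔQ = 712 − 1213 = -501; ΔP = 22 − 16.97 = 5.03.
Midpoints: P̄ = 19.48, Q̄ = 962.5.
ε = (ΔQ/ΔP)(P̄/Q̄) = (-501/5.03)(19.48/962.5).

-2.02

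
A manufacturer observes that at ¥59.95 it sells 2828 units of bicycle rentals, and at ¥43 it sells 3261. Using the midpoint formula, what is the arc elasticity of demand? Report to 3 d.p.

-0.432

ΔQ = 3261 − 2828 = 433; ΔP = 43 − 59.95 = -16.95.
Midpoints: P̄ = 51.48, Q̄ = 3044.5.
ε = (ΔQ/ΔP)(P̄/Q̄) = (433/-16.95)(51.48/3044.5).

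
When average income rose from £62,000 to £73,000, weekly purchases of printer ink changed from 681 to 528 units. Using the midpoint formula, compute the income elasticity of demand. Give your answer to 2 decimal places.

ΔQ = -153, ΔI = 11000. Midpoints: Ī = 67,500, Q̄ = 604.5.
ε_I = (ΔQ/ΔI)(Ī/Q̄) = (-153/11000)(67500/604.5).
ε_I < 0, so the good is inferior.

-1.55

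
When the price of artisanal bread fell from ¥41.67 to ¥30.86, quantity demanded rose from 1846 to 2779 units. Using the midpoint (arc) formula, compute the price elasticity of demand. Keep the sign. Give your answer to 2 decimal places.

ΔQ = 2779 − 1846 = 933; ΔP = 30.86 − 41.67 = -10.81.
Midpoints: P̄ = 36.27, Q̄ = 2312.5.
ε = (ΔQ/ΔP)(P̄/Q̄) = (933/-10.81)(36.27/2312.5).

-1.35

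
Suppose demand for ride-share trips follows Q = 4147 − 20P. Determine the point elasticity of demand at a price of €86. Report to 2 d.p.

At P = 86, Q = 2427.
dQ/dP = −20.
ε = (dQ/dP)(P/Q) = (-20)(86/2427).

-0.71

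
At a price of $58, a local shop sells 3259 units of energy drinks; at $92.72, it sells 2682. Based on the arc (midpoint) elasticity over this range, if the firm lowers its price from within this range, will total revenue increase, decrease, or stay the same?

decrease

Arc ε = (-577/34.72)(75.36/2970.5) ≈ -0.422.
|ε| = 0.42 < 1, so demand is inelastic. A price cut therefore reduces total revenue.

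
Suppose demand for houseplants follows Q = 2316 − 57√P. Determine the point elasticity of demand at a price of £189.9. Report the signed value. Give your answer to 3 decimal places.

At P = 189.9, Q = 1530.516.
dQ/dP = −57/(2√P) = -2.068.
ε = (dQ/dP)(P/Q) = (-2.068)(189.9/1530.516).
|ε| < 1, so demand is inelastic at this price.

-0.257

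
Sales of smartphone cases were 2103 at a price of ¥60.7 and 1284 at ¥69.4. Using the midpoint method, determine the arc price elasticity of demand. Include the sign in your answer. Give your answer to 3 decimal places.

-3.616

ΔQ = 1284 − 2103 = -819; ΔP = 69.4 − 60.7 = 8.7.
Midpoints: P̄ = 65.05, Q̄ = 1693.5.
ε = (ΔQ/ΔP)(P̄/Q̄) = (-819/8.7)(65.05/1693.5).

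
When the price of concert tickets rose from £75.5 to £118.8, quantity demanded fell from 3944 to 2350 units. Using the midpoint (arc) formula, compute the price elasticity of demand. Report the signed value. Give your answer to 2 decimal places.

-1.14

ΔQ = 2350 − 3944 = -1594; ΔP = 118.8 − 75.5 = 43.3.
Midpoints: P̄ = 97.15, Q̄ = 3147.0.
ε = (ΔQ/ΔP)(P̄/Q̄) = (-1594/43.3)(97.15/3147.0).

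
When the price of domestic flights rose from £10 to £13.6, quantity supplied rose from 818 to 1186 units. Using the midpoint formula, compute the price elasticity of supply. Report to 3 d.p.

1.204

ΔQ = 1186 − 818 = 368; ΔP = 13.6 − 10 = 3.6.
Midpoints: P̄ = 11.80, Q̄ = 1002.0.
ε_s = (ΔQ/ΔP)(P̄/Q̄) = (368/3.6)(11.80/1002.0).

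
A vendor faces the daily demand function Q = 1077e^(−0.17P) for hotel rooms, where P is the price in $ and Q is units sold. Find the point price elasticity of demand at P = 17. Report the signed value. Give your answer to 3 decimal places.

At P = 17, Q = 59.856.
dQ/dP = −0.17·1077e^(−0.17P) = −0.17Q = -10.175.
ε = (dQ/dP)(P/Q) = (-10.175)(17/59.856).

-2.890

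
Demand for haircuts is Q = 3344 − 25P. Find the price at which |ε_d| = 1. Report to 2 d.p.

66.88

For linear demand Q = a − bP, ε = −bP/(a − bP). |ε| = 1 when bP = a − bP, i.e. P = a/(2b).
P = 3344/(2·25) = 3344/50 = 66.8800.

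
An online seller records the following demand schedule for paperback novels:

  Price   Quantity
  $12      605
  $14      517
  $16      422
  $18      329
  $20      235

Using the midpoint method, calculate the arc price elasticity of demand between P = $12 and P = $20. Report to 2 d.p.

At P = 12, Q = 605; at P = 20, Q = 235.
ΔQ = -370, ΔP = 8. Midpoints: P̄ = 16.00, Q̄ = 420.0.
ε = (ΔQ/ΔP)(P̄/Q̄) = (-370/8)(16.00/420.0).

-1.76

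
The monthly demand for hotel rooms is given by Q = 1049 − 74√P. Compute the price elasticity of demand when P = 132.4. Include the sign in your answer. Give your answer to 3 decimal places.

At P = 132.4, Q = 197.518.
dQ/dP = −74/(2√P) = -3.216.
ε = (dQ/dP)(P/Q) = (-3.216)(132.4/197.518).

-2.155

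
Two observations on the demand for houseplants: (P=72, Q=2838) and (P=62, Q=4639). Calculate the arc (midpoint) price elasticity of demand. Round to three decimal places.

ΔQ = 4639 − 2838 = 1801; ΔP = 62 − 72 = -10.
Midpoints: P̄ = 67.00, Q̄ = 3738.5.
ε = (ΔQ/ΔP)(P̄/Q̄) = (1801/-10)(67.00/3738.5).

-3.228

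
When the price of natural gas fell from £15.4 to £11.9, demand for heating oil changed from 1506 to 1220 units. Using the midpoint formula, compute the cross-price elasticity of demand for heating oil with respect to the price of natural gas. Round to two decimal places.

0.82

ΔQ_x = 1220 − 1506 = -286; ΔP_y = 11.9 − 15.4 = -3.5.
Midpoints: P̄_y = 13.65, Q̄_x = 1363.0.
ε_xy = (ΔQ_x/ΔP_y)(P̄_y/Q̄_x) = (-286/-3.5)(13.65/1363.0).
ε_xy > 0, so the goods are substitutes.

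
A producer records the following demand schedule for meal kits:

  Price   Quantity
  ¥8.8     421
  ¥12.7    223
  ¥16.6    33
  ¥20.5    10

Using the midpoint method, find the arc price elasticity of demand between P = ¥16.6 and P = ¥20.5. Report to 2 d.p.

-5.09

At P = 16.6, Q = 33; at P = 20.5, Q = 10.
ΔQ = -23, ΔP = 3.9. Midpoints: P̄ = 18.55, Q̄ = 21.5.
ε = (ΔQ/ΔP)(P̄/Q̄) = (-23/3.9)(18.55/21.5).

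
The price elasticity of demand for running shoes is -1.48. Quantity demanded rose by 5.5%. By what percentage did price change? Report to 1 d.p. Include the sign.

%ΔP ≈ %ΔQ / ε = (5.5%)/(-1.48) = -3.72%.

-3.7%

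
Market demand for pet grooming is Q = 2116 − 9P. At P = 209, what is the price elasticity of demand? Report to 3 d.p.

-8.004

At P = 209, Q = 235.
dQ/dP = −9.
ε = (dQ/dP)(P/Q) = (-9)(209/235).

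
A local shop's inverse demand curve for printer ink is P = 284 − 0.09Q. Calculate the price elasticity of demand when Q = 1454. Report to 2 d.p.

-1.17

At Q = 1454, P = 284 − 0.09(1454) = 153.14.
dP/dQ = −0.09, so dQ/dP = 1/(−0.09) = -11.111.
ε = (dQ/dP)(P/Q) = (-11.111)(153.14/1454).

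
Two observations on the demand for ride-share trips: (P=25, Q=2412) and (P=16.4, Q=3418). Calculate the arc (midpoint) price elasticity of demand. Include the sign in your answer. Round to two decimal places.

ΔQ = 3418 − 2412 = 1006; ΔP = 16.4 − 25 = -8.6.
Midpoints: P̄ = 20.70, Q̄ = 2915.0.
ε = (ΔQ/ΔP)(P̄/Q̄) = (1006/-8.6)(20.70/2915.0).

-0.83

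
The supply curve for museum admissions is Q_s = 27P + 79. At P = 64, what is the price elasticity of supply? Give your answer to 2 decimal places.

0.96

At P = 64, Q_s = 1807.
dQ_s/dP = 27.
ε_s = (dQ_s/dP)(P/Q_s) = (27)(64/1807).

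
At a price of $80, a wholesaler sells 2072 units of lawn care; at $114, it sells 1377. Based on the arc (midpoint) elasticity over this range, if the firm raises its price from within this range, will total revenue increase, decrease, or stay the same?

Arc ε = (-695/34)(97.00/1724.5) ≈ -1.150.
|ε| = 1.15 > 1, so demand is elastic. A price rise therefore reduces total revenue.

decrease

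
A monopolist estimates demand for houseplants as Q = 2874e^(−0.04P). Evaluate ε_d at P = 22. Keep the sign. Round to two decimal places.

-0.88

At P = 22, Q = 1192.086.
dQ/dP = −0.04·2874e^(−0.04P) = −0.04Q = -47.683.
ε = (dQ/dP)(P/Q) = (-47.683)(22/1192.086).
|ε| < 1, so demand is inelastic at this price.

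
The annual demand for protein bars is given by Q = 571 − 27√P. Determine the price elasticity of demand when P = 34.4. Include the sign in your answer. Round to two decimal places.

-0.19

At P = 34.4, Q = 412.641.
dQ/dP = −27/(2√P) = -2.302.
ε = (dQ/dP)(P/Q) = (-2.302)(34.4/412.641).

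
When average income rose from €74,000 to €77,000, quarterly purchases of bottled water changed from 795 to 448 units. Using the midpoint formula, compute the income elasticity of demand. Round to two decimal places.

-14.05

ΔQ = -347, ΔI = 3000. Midpoints: Ī = 75,500, Q̄ = 621.5.
ε_I = (ΔQ/ΔI)(Ī/Q̄) = (-347/3000)(75500/621.5).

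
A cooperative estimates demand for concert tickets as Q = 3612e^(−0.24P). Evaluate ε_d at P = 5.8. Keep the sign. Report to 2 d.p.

-1.39

At P = 5.8, Q = 897.862.
dQ/dP = −0.24·3612e^(−0.24P) = −0.24Q = -215.487.
ε = (dQ/dP)(P/Q) = (-215.487)(5.8/897.862).
|ε| > 1, so demand is elastic at this price.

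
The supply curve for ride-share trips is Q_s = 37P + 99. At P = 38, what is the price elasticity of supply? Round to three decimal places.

0.934

At P = 38, Q_s = 1505.
dQ_s/dP = 37.
ε_s = (dQ_s/dP)(P/Q_s) = (37)(38/1505).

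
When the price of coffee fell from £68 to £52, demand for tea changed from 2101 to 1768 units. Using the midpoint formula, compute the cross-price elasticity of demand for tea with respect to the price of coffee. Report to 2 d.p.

0.65

ΔQ_x = 1768 − 2101 = -333; ΔP_y = 52 − 68 = -16.
Midpoints: P̄_y = 60.00, Q̄_x = 1934.5.
ε_xy = (ΔQ_x/ΔP_y)(P̄_y/Q̄_x) = (-333/-16)(60.00/1934.5).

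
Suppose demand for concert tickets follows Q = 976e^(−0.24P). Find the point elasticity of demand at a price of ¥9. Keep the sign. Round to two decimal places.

-2.16

At P = 9, Q = 112.557.
dQ/dP = −0.24·976e^(−0.24P) = −0.24Q = -27.014.
ε = (dQ/dP)(P/Q) = (-27.014)(9/112.557).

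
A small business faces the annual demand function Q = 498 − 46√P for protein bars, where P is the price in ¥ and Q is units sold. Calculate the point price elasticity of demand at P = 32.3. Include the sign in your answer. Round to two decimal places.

-0.55

At P = 32.3, Q = 236.568.
dQ/dP = −46/(2√P) = -4.047.
ε = (dQ/dP)(P/Q) = (-4.047)(32.3/236.568).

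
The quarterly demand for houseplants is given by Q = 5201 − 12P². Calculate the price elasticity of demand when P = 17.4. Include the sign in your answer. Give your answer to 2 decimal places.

At P = 17.4, Q = 1567.880.
dQ/dP = −24P = -417.600.
ε = (dQ/dP)(P/Q) = (-417.600)(17.4/1567.880).
|ε| > 1, so demand is elastic at this price.

-4.63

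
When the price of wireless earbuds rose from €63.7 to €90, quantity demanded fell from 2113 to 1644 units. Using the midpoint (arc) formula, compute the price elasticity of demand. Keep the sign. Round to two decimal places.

ΔQ = 1644 − 2113 = -469; ΔP = 90 − 63.7 = 26.3.
Midpoints: P̄ = 76.85, Q̄ = 1878.5.
ε = (ΔQ/ΔP)(P̄/Q̄) = (-469/26.3)(76.85/1878.5).

-0.73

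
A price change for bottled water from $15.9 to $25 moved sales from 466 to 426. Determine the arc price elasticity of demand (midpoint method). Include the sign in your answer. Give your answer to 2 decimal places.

-0.20

ΔQ = 426 − 466 = -40; ΔP = 25 − 15.9 = 9.1.
Midpoints: P̄ = 20.45, Q̄ = 446.0.
ε = (ΔQ/ΔP)(P̄/Q̄) = (-40/9.1)(20.45/446.0).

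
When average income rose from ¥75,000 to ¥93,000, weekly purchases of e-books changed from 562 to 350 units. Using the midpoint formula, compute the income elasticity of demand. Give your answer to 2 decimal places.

ΔQ = -212, ΔI = 18000. Midpoints: Ī = 84,000, Q̄ = 456.0.
ε_I = (ΔQ/ΔI)(Ī/Q̄) = (-212/18000)(84000/456.0).

-2.17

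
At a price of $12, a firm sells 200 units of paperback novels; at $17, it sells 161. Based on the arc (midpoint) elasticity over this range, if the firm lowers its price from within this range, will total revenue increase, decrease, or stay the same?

decrease

Arc ε = (-39/5)(14.50/180.5) ≈ -0.627.
|ε| = 0.63 < 1, so demand is inelastic. A price cut therefore reduces total revenue.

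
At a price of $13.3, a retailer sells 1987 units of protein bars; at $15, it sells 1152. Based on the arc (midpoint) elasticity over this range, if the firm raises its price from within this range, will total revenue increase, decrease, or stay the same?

Arc ε = (-835/1.7)(14.15/1569.5) ≈ -4.428.
|ε| = 4.43 > 1, so demand is elastic. A price rise therefore reduces total revenue.

decrease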